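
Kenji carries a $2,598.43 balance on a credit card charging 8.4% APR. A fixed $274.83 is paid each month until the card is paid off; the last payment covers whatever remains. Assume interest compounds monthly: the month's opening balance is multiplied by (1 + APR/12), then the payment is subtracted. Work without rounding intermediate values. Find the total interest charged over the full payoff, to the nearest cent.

$99.52

Monthly rate r = 8.4%/12 = 0.7% = 0.007.
Payoff takes n = ⌈−ln(1 − rB₀/P)/ln(1+r)⌉ = ⌈9.816⌉ = 10 payments; the last is $224.48.
Total paid = 9·$274.83 + $224.48 = $2,697.95.
Total interest = total paid − principal = $2,697.95 − $2,598.43 = $99.52.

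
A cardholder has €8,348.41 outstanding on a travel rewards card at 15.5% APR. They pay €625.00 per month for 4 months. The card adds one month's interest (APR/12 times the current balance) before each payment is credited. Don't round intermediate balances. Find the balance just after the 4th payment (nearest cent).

Monthly rate r = 15.5%/12 = 1.29167% = 0.0129167.
Each month: B ← B·(1+r) − €625.00.
Month 1: interest €107.83; balance after payment €7,831.24.
Month 2: interest €101.15; balance after payment €7,307.40.
Month 3: interest €94.39; balance after payment €6,776.78.
Month 4: interest €87.53; balance after payment €6,239.32.

€6,239.32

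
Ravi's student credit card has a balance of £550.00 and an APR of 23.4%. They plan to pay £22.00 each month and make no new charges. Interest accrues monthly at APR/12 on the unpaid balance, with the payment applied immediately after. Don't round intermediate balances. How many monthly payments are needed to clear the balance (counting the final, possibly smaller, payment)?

Monthly rate r = 23.4%/12 = 1.95% = 0.0195.
Recurrence: B ← B·(1+r) − £22.00.
Month 1: interest £10.72; balance after payment £538.73.
Month 2: interest £10.51; balance after payment £527.23.
Closed form: n = −ln(1 − rB₀/P)/ln(1+r) = −ln(0.5125)/ln(1.0195) ≈ 34.613, so the balance reaches zero during payment 35.

35 months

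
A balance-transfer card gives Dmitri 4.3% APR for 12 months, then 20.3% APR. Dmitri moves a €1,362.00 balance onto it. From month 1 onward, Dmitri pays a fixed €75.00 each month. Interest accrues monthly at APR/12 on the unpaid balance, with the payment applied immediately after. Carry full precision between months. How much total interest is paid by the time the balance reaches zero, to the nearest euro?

€77

Promo months 1–12 at r₀ = 4.3%/12 = 0.00358333; months 13+ at r₁ = 20.3%/12 = 0.0169167.
After month 12: iterate B ← B·(1+r₀) − €75.00 for 12 months → €503.78.
Then at r₁ with €75.00/mo: n₂ = −ln(1 − r₁·B/P)/ln(1+r₁) ≈ 7.19 → 8 more payments.
Total paid = 19·€75.00 + €14.39 = €1,439.39; interest = €1,439.39 − €1,362.00 = €77.39.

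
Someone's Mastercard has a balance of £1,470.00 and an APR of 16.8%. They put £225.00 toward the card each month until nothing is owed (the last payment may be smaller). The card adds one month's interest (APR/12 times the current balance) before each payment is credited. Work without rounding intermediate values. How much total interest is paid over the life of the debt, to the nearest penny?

Monthly rate r = 16.8%/12 = 1.4% = 0.014.
Payoff takes n = ⌈−ln(1 − rB₀/P)/ln(1+r)⌉ = ⌈6.900⌉ = 7 payments; the last is £202.54.
Total paid = 6·£225.00 + £202.54 = £1,552.54.
Total interest = total paid − principal = £1,552.54 − £1,470.00 = £82.54.

£82.54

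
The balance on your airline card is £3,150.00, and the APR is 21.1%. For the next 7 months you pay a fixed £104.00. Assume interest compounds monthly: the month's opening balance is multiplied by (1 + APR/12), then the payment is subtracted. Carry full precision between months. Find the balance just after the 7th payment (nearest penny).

Monthly rate r = 21.1%/12 = 1.75833% = 0.0175833.
Each month: B ← B·(1+r) − £104.00.
Month 1: interest £55.39; balance after payment £3,101.39.
Month 2: interest £54.53; balance after payment £3,051.92.
Month 3: interest £53.66; balance after payment £3,001.58.
Month 4: interest £52.78; balance after payment £2,950.36.
Month 5: interest £51.88; balance after payment £2,898.24.
Month 6: interest £50.96; balance after payment £2,845.20.
Month 7: interest £50.03; balance after payment £2,791.23.

£2,791.23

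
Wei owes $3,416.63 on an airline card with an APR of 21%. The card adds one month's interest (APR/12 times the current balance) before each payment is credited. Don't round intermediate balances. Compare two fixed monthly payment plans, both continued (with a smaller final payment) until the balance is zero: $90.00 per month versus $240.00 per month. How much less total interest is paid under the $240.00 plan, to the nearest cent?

Monthly rate r = 21%/12 = 1.75% = 0.0175.
At $90.00/mo: n = ⌈−ln(1 − rB₀/P)/ln(1+r)⌉ = 63 payments (last $83.34); total interest = total paid − $3,416.63 = $2,246.71.
At $240.00/mo: 17 payments (last $124.24); total interest $547.61.
Interest saved = $2,246.71 − $547.61 = $1,699.10.

$1,699.10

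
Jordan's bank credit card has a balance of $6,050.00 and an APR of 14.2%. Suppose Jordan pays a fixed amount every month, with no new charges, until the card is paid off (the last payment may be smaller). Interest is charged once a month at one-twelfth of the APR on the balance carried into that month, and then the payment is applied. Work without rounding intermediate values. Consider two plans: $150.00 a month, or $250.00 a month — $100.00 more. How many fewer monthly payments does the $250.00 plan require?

Monthly rate r = 14.2%/12 = 1.18333% = 0.0118333.
At $150.00/mo: n = ⌈−ln(1 − rB₀/P)/ln(1+r)⌉ = 56 payments (last $21.69); total interest = total paid − $6,050.00 = $2,221.69.
At $250.00/mo: 29 payments (last $170.28); total interest $1,120.28.
Payments saved = 56 − 29 = 27.

27 fewer payments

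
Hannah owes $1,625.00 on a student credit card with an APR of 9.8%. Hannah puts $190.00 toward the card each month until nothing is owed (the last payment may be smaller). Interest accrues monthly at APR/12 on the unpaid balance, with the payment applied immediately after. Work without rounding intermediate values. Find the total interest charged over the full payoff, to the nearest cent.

Monthly rate r = 9.8%/12 = 0.816667% = 0.00816667.
Payoff takes n = ⌈−ln(1 − rB₀/P)/ln(1+r)⌉ = ⌈8.902⌉ = 9 payments; the last is $171.48.
Total paid = 8·$190.00 + $171.48 = $1,691.48.
Total interest = total paid − principal = $1,691.48 − $1,625.00 = $66.48.

$66.48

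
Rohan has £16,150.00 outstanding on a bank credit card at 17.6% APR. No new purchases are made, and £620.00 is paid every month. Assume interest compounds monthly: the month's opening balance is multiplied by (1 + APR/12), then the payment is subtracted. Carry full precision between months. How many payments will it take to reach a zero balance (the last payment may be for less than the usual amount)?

Monthly rate r = 17.6%/12 = 1.46667% = 0.0146667.
Recurrence: B ← B·(1+r) − £620.00.
Month 1: interest £236.87; balance after payment £15,766.87.
Month 2: interest £231.25; balance after payment £15,378.11.
Closed form: n = −ln(1 − rB₀/P)/ln(1+r) = −ln(0.61796)/ln(1.01467) ≈ 33.058, so the balance reaches zero during payment 34.

34 payments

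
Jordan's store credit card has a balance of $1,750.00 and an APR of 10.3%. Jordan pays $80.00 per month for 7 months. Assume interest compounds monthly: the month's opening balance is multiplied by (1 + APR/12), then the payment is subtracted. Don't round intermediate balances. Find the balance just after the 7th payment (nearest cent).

$1,283.26

Monthly rate r = 10.3%/12 = 0.858333% = 0.00858333.
Each month: B ← B·(1+r) − $80.00.
Month 1: interest $15.02; balance after payment $1,685.02.
Month 2: interest $14.46; balance after payment $1,619.48.
Month 3: interest $13.90; balance after payment $1,553.38.
Month 4: interest $13.33; balance after payment $1,486.72.
Month 5: interest $12.76; balance after payment $1,419.48.
Month 6: interest $12.18; balance after payment $1,351.66.
Month 7: interest $11.60; balance after payment $1,283.26.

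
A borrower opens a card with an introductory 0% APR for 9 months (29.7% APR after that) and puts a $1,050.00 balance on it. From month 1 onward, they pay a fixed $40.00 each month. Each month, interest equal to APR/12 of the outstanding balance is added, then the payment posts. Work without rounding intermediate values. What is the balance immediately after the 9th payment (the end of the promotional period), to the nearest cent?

Promo months 1–9 at r₀ = 0%/12 = 0; months 10+ at r₁ = 29.7%/12 = 0.02475.
After month 9 (no interest yet): B = $1,050.00 − 9·$40.00 = $690.00.

$690.00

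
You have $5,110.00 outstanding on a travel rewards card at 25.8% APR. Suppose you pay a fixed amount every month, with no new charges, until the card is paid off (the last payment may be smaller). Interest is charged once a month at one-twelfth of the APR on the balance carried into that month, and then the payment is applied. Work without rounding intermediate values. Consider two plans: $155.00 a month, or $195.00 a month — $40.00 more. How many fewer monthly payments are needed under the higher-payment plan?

Monthly rate r = 25.8%/12 = 2.15% = 0.0215.
At $155.00/mo: n = ⌈−ln(1 − rB₀/P)/ln(1+r)⌉ = 58 payments (last $154.88); total interest = total paid − $5,110.00 = $3,879.88.
At $195.00/mo: 39 payments (last $187.27); total interest $2,487.27.
Payments saved = 58 − 39 = 19.

19 fewer payments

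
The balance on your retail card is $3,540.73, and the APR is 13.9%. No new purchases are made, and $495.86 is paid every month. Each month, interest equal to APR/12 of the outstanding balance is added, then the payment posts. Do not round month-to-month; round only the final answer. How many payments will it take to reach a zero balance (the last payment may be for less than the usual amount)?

Monthly rate r = 13.9%/12 = 1.15833% = 0.0115833.
Recurrence: B ← B·(1+r) − $495.86.
Month 1: interest $41.01; balance after payment $3,085.88.
Month 2: interest $35.74; balance after payment $2,625.77.
Closed form: n = −ln(1 − rB₀/P)/ln(1+r) = −ln(0.91729)/ln(1.01158) ≈ 7.496, so the balance reaches zero during payment 8.

8 months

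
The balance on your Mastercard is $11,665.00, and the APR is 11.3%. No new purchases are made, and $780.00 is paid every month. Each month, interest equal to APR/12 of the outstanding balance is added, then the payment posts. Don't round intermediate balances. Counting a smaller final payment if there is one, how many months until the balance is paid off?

17 months

Monthly rate r = 11.3%/12 = 0.941667% = 0.00941667.
Recurrence: B ← B·(1+r) − $780.00.
Month 1: interest $109.85; balance after payment $10,994.85.
Month 2: interest $103.53; balance after payment $10,318.38.
Closed form: n = −ln(1 − rB₀/P)/ln(1+r) = −ln(0.85917)/ln(1.00942) ≈ 16.195, so the balance reaches zero during payment 17.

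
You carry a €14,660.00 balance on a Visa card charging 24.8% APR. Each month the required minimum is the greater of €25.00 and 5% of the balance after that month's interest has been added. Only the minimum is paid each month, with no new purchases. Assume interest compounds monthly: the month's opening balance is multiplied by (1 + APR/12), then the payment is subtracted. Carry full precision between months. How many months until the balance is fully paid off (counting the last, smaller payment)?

136 months

Monthly rate r = 24.8%/12 = 2.06667% = 0.0206667.
While 5% of the post-interest balance exceeds €25.00, each month B ← (B·(1+r))·(1 − 0.05), i.e. B shrinks by the factor (1+r)·0.95 = 0.96963.
This holds for months 1–111. Entering month 112 the balance is €478.16; 5% of the post-interest balance is now below €25.00, so the flat €25.00 minimum applies from here.
From month 112 a fixed €25.00 at rate r clears €478.16 in 25 more payments. Total: 111 + 25 = 136 months.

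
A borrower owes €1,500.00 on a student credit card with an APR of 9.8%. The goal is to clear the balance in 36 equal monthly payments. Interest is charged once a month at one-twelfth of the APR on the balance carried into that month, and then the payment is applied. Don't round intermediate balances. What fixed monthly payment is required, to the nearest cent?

Monthly rate r = 9.8%/12 = 0.816667% = 0.00816667.
Level-payment amortization: P = B₀·r / (1 − (1+r)^(−n)) = 1500.00·0.00816667 / (1 − 1.00817^(−36)).
Denominator 1 − (1+r)^(−36) = 0.253833114.
P = 12.25 / 0.253833114 ≈ 48.26.

€48.26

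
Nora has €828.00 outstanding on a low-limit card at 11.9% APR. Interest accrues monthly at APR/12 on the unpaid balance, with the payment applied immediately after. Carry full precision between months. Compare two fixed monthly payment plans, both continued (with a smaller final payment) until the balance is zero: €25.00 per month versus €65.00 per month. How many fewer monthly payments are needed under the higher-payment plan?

Monthly rate r = 11.9%/12 = 0.991667% = 0.00991667.
At €25.00/mo: n = ⌈−ln(1 − rB₀/P)/ln(1+r)⌉ = 41 payments (last €8.74); total interest = total paid − €828.00 = €180.74.
At €65.00/mo: 14 payments (last €44.62); total interest €61.62.
Payments saved = 41 − 14 = 27.

27 fewer payments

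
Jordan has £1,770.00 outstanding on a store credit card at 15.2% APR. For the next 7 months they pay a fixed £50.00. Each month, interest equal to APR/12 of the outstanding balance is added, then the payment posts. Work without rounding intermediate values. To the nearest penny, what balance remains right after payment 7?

£1,569.45

Monthly rate r = 15.2%/12 = 1.26667% = 0.0126667.
Each month: B ← B·(1+r) − £50.00.
Month 1: interest £22.42; balance after payment £1,742.42.
Month 2: interest £22.07; balance after payment £1,714.49.
Month 3: interest £21.72; balance after payment £1,686.21.
Month 4: interest £21.36; balance after payment £1,657.57.
Month 5: interest £21.00; balance after payment £1,628.56.
Month 6: interest £20.63; balance after payment £1,599.19.
Month 7: interest £20.26; balance after payment £1,569.45.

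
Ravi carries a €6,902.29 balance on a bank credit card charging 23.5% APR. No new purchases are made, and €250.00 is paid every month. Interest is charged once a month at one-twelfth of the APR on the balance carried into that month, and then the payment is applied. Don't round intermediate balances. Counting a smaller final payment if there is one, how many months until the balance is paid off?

41 months

Monthly rate r = 23.5%/12 = 1.95833% = 0.0195833.
Recurrence: B ← B·(1+r) − €250.00.
Month 1: interest €135.17; balance after payment €6,787.46.
Month 2: interest €132.92; balance after payment €6,670.38.
Closed form: n = −ln(1 − rB₀/P)/ln(1+r) = −ln(0.45932)/ln(1.01958) ≈ 40.116, so the balance reaches zero during payment 41.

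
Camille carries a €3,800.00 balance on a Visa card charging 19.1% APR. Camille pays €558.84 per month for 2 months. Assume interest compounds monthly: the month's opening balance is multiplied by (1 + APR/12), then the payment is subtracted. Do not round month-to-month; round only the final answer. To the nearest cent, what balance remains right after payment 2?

Monthly rate r = 19.1%/12 = 1.59167% = 0.0159167.
Each month: B ← B·(1+r) − €558.84.
Month 1: interest €60.48; balance after payment €3,301.64.
Month 2: interest €52.55; balance after payment €2,795.35.

€2,795.35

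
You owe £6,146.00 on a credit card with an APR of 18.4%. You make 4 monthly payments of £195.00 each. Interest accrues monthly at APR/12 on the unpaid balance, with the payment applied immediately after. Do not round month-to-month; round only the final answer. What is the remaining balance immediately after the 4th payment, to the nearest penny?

£5,733.59

Monthly rate r = 18.4%/12 = 1.53333% = 0.0153333.
Each month: B ← B·(1+r) − £195.00.
Month 1: interest £94.24; balance after payment £6,045.24.
Month 2: interest £92.69; balance after payment £5,942.93.
Month 3: interest £91.12; balance after payment £5,839.06.
Month 4: interest £89.53; balance after payment £5,733.59.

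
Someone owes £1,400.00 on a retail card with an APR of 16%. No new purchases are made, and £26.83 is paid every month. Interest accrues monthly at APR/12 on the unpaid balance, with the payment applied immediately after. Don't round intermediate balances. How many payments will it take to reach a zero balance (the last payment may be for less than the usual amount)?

Monthly rate r = 16%/12 = 1.33333% = 0.0133333.
Recurrence: B ← B·(1+r) − £26.83.
Month 1: interest £18.67; balance after payment £1,391.84.
Month 2: interest £18.56; balance after payment £1,383.56.
Closed form: n = −ln(1 − rB₀/P)/ln(1+r) = −ln(0.30426)/ln(1.01333) ≈ 89.834, so the balance reaches zero during payment 90.

90 months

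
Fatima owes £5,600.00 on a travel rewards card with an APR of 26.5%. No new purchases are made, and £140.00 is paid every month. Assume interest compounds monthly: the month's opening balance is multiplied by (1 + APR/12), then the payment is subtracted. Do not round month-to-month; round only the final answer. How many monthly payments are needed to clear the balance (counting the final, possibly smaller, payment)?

Monthly rate r = 26.5%/12 = 2.20833% = 0.0220833.
Recurrence: B ← B·(1+r) − £140.00.
Month 1: interest £123.67; balance after payment £5,583.67.
Month 2: interest £123.31; balance after payment £5,566.97.
Closed form: n = −ln(1 − rB₀/P)/ln(1+r) = −ln(0.11667)/ln(1.02208) ≈ 98.358, so the balance reaches zero during payment 99.

99 payments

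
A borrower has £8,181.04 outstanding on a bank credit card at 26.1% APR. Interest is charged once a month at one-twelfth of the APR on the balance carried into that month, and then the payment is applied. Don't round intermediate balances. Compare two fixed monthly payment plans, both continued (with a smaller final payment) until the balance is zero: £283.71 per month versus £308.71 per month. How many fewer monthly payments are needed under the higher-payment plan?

Monthly rate r = 26.1%/12 = 2.175% = 0.02175.
At £283.71/mo: n = ⌈−ln(1 − rB₀/P)/ln(1+r)⌉ = 46 payments (last £243.06); total interest = total paid − £8,181.04 = £4,828.97.
At £308.71/mo: 40 payments (last £284.14); total interest £4,142.79.
Payments saved = 46 − 40 = 6.

6 fewer payments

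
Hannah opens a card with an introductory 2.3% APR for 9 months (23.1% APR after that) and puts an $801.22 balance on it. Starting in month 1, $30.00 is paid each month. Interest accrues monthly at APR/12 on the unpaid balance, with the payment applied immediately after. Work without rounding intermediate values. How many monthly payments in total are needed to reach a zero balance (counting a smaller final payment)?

32 payments

Promo months 1–9 at r₀ = 2.3%/12 = 0.00191667; months 10+ at r₁ = 23.1%/12 = 0.01925.
After month 9: iterate B ← B·(1+r₀) − $30.00 for 9 months → $543.07.
Then at r₁ with $30.00/mo: n₂ = −ln(1 − r₁·B/P)/ln(1+r₁) ≈ 22.47 → 23 more payments.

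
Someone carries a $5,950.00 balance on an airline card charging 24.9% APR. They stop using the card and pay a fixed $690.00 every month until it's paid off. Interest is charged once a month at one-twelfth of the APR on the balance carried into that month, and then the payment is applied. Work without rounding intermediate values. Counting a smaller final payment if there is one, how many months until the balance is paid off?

Monthly rate r = 24.9%/12 = 2.075% = 0.02075.
Recurrence: B ← B·(1+r) − $690.00.
Month 1: interest $123.46; balance after payment $5,383.46.
Month 2: interest $111.71; balance after payment $4,805.17.
Closed form: n = −ln(1 − rB₀/P)/ln(1+r) = −ln(0.82107)/ln(1.02075) ≈ 9.599, so the balance reaches zero during payment 10.

10 payments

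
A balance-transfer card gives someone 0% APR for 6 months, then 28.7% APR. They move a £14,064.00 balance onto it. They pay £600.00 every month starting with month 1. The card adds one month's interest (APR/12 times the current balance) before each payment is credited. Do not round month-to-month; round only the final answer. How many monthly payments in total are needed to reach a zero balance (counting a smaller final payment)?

29 months

Promo months 1–6 at r₀ = 0%/12 = 0; months 7+ at r₁ = 28.7%/12 = 0.0239167.
After month 6 (no interest yet): B = £14,064.00 − 6·£600.00 = £10,464.00.
Then at r₁ with £600.00/mo: n₂ = −ln(1 − r₁·B/P)/ln(1+r₁) ≈ 22.84 → 23 more payments.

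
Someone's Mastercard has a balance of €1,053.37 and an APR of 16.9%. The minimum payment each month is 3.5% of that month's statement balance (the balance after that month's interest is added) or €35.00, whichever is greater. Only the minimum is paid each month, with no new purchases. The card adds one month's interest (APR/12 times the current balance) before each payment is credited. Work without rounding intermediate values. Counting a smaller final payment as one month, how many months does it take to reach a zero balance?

40 months

Monthly rate r = 16.9%/12 = 1.40833% = 0.0140833.
While 3.5% of the post-interest balance exceeds €35.00, each month B ← (B·(1+r))·(1 − 0.035), i.e. B shrinks by the factor (1+r)·0.965 = 0.97859.
This holds for months 1–4. Entering month 5 the balance is €966.02; 3.5% of the post-interest balance is now below €35.00, so the flat €35.00 minimum applies from here.
From month 5 a fixed €35.00 at rate r clears €966.02 in 36 more payments. Total: 4 + 36 = 40 months.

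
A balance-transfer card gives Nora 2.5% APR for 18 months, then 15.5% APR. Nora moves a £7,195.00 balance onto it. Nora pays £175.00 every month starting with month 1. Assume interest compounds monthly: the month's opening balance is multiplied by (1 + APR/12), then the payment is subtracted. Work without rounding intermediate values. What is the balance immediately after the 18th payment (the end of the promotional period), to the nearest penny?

£4,263.24

Promo months 1–18 at r₀ = 2.5%/12 = 0.00208333; months 19+ at r₁ = 15.5%/12 = 0.0129167.
After month 18: iterate B ← B·(1+r₀) − £175.00 for 18 months → £4,263.24.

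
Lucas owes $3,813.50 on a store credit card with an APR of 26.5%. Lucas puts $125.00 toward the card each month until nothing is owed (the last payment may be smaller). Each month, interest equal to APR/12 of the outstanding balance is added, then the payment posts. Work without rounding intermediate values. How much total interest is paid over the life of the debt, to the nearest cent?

Monthly rate r = 26.5%/12 = 2.20833% = 0.0220833.
Payoff takes n = ⌈−ln(1 − rB₀/P)/ln(1+r)⌉ = ⌈51.275⌉ = 52 payments; the last is $34.61.
Total paid = 51·$125.00 + $34.61 = $6,409.61.
Total interest = total paid − principal = $6,409.61 − $3,813.50 = $2,596.11.

$2,596.11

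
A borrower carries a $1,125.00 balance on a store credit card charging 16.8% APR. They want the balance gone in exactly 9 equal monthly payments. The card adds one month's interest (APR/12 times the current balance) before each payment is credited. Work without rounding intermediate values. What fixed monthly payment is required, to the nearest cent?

Monthly rate r = 16.8%/12 = 1.4% = 0.014.
Level-payment amortization: P = B₀·r / (1 − (1+r)^(−n)) = 1125.00·0.014 / (1 − 1.014^(−9)).
Denominator 1 − (1+r)^(−9) = 0.117614414.
P = 15.75 / 0.117614414 ≈ 133.91.

$133.91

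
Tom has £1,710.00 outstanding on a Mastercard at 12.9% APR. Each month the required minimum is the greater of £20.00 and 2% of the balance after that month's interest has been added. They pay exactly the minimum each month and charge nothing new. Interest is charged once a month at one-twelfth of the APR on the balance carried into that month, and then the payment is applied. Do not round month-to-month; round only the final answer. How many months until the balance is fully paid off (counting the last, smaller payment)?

129 months

Monthly rate r = 12.9%/12 = 1.075% = 0.01075.
While 2% of the post-interest balance exceeds £20.00, each month B ← (B·(1+r))·(1 − 0.02), i.e. B shrinks by the factor (1+r)·0.98 = 0.99054.
This holds for months 1–58. Entering month 59 the balance is £985.02; 2% of the post-interest balance is now below £20.00, so the flat £20.00 minimum applies from here.
From month 59 a fixed £20.00 at rate r clears £985.02 in 71 more payments. Total: 58 + 71 = 129 months.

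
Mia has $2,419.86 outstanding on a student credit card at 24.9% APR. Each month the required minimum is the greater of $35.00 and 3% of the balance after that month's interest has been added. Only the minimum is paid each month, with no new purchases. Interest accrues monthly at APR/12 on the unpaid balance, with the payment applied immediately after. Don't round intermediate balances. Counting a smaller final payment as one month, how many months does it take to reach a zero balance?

Monthly rate r = 24.9%/12 = 2.075% = 0.02075.
While 3% of the post-interest balance exceeds $35.00, each month B ← (B·(1+r))·(1 − 0.03), i.e. B shrinks by the factor (1+r)·0.97 = 0.99013.
This holds for months 1–76. Entering month 77 the balance is $1,138.45; 3% of the post-interest balance is now below $35.00, so the flat $35.00 minimum applies from here.
From month 77 a fixed $35.00 at rate r clears $1,138.45 in 55 more payments. Total: 76 + 55 = 131 months.

131 months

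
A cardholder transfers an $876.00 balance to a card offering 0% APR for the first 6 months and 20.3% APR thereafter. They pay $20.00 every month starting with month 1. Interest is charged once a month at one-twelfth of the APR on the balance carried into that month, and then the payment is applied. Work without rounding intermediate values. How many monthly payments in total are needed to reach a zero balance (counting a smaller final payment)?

67 months

Promo months 1–6 at r₀ = 0%/12 = 0; months 7+ at r₁ = 20.3%/12 = 0.0169167.
After month 6 (no interest yet): B = $876.00 − 6·$20.00 = $756.00.
Then at r₁ with $20.00/mo: n₂ = −ln(1 − r₁·B/P)/ln(1+r₁) ≈ 60.81 → 61 more payments.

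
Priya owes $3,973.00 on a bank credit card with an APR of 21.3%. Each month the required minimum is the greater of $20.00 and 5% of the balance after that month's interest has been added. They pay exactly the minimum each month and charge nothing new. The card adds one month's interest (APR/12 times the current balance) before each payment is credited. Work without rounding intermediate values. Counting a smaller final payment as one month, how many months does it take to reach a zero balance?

Monthly rate r = 21.3%/12 = 1.775% = 0.01775.
While 5% of the post-interest balance exceeds $20.00, each month B ← (B·(1+r))·(1 − 0.05), i.e. B shrinks by the factor (1+r)·0.95 = 0.96686.
This holds for months 1–69. Entering month 70 the balance is $388.40; 5% of the post-interest balance is now below $20.00, so the flat $20.00 minimum applies from here.
From month 70 a fixed $20.00 at rate r clears $388.40 in 25 more payments. Total: 69 + 25 = 94 months.

94 months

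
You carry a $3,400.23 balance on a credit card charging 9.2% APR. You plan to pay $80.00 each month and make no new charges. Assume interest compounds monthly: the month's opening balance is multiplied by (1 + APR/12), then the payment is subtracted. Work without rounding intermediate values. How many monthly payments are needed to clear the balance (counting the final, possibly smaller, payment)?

Monthly rate r = 9.2%/12 = 0.766667% = 0.00766667.
Recurrence: B ← B·(1+r) − $80.00.
Month 1: interest $26.07; balance after payment $3,346.30.
Month 2: interest $25.65; balance after payment $3,291.95.
Closed form: n = −ln(1 − rB₀/P)/ln(1+r) = −ln(0.67414)/ln(1.00767) ≈ 51.629, so the balance reaches zero during payment 52.

52 payments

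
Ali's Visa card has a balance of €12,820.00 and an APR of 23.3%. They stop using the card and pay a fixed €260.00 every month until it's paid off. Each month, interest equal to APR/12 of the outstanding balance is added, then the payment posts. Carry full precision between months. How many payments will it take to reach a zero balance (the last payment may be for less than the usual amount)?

Monthly rate r = 23.3%/12 = 1.94167% = 0.0194167.
Recurrence: B ← B·(1+r) − €260.00.
Month 1: interest €248.92; balance after payment €12,808.92.
Month 2: interest €248.71; balance after payment €12,797.63.
Closed form: n = −ln(1 − rB₀/P)/ln(1+r) = −ln(0.042609)/ln(1.01942) ≈ 164.098, so the balance reaches zero during payment 165.

165 months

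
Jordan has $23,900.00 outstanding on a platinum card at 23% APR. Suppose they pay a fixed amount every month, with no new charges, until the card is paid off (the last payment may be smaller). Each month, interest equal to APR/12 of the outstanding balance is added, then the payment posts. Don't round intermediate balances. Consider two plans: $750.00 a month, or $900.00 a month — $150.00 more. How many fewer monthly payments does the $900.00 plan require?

Monthly rate r = 23%/12 = 1.91667% = 0.0191667.
At $750.00/mo: n = ⌈−ln(1 − rB₀/P)/ln(1+r)⌉ = 50 payments (last $527.89); total interest = total paid − $23,900.00 = $13,377.89.
At $900.00/mo: 38 payments (last $420.11); total interest $9,820.11.
Payments saved = 50 − 38 = 12.

12 fewer payments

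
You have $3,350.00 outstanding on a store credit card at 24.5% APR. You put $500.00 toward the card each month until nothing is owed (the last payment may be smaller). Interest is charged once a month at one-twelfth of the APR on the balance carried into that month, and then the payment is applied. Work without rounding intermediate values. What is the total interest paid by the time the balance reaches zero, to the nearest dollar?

$290

Monthly rate r = 24.5%/12 = 2.04167% = 0.0204167.
Payoff takes n = ⌈−ln(1 − rB₀/P)/ln(1+r)⌉ = ⌈7.278⌉ = 8 payments; the last is $140.10.
Total paid = 7·$500.00 + $140.10 = $3,640.10.
Total interest = total paid − principal = $3,640.10 − $3,350.00 = $290.10.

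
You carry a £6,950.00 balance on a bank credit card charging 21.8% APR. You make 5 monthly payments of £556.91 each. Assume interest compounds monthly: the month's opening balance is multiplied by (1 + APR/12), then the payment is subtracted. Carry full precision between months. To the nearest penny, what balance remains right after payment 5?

£4,717.07

Monthly rate r = 21.8%/12 = 1.81667% = 0.0181667.
Each month: B ← B·(1+r) − £556.91.
Month 1: interest £126.26; balance after payment £6,519.35.
Month 2: interest £118.43; balance after payment £6,080.87.
Month 3: interest £110.47; balance after payment £5,634.43.
Month 4: interest £102.36; balance after payment £5,179.88.
Month 5: interest £94.10; balance after payment £4,717.07.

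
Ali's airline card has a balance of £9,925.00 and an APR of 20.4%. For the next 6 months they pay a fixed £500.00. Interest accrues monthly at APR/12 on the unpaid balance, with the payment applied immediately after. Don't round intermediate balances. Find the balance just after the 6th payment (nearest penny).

£7,850.94

Monthly rate r = 20.4%/12 = 1.7% = 0.017.
Each month: B ← B·(1+r) − £500.00.
Month 1: interest £168.72; balance after payment £9,593.73.
Month 2: interest £163.09; balance after payment £9,256.82.
Month 3: interest £157.37; balance after payment £8,914.18.
Month 4: interest £151.54; balance after payment £8,565.73.
Month 5: interest £145.62; balance after payment £8,211.34.
Month 6: interest £139.59; balance after payment £7,850.94.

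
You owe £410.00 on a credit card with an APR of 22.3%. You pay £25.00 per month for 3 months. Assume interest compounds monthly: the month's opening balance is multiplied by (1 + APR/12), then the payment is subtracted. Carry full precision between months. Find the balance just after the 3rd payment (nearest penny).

Monthly rate r = 22.3%/12 = 1.85833% = 0.0185833.
Each month: B ← B·(1+r) − £25.00.
Month 1: interest £7.62; balance after payment £392.62.
Month 2: interest £7.30; balance after payment £374.92.
Month 3: interest £6.97; balance after payment £356.88.

£356.88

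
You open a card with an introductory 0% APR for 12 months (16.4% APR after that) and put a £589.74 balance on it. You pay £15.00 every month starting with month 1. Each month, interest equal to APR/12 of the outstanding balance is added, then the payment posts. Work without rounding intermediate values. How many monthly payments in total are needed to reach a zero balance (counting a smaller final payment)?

Promo months 1–12 at r₀ = 0%/12 = 0; months 13+ at r₁ = 16.4%/12 = 0.0136667.
After month 12 (no interest yet): B = £589.74 − 12·£15.00 = £409.74.
Then at r₁ with £15.00/mo: n₂ = −ln(1 − r₁·B/P)/ln(1+r₁) ≈ 34.43 → 35 more payments.

47 payments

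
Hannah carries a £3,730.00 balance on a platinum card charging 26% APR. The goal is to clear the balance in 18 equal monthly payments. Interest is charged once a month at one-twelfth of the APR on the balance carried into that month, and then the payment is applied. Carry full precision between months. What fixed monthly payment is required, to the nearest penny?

Monthly rate r = 26%/12 = 2.16667% = 0.0216667.
Level-payment amortization: P = B₀·r / (1 − (1+r)^(−n)) = 3730.00·0.0216667 / (1 − 1.02167^(−18)).
Denominator 1 − (1+r)^(−18) = 0.320117339.
P = 80.8167 / 0.320117339 ≈ 252.46.

£252.46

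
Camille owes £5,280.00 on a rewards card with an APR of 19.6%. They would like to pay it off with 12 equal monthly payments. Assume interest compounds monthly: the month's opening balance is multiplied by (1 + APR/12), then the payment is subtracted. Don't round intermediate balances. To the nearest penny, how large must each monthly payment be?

£488.10

Monthly rate r = 19.6%/12 = 1.63333% = 0.0163333.
Level-payment amortization: P = B₀·r / (1 − (1+r)^(−n)) = 5280.00·0.0163333 / (1 − 1.01633^(−12)).
Denominator 1 − (1+r)^(−12) = 0.176685121.
P = 86.24 / 0.176685121 ≈ 488.10.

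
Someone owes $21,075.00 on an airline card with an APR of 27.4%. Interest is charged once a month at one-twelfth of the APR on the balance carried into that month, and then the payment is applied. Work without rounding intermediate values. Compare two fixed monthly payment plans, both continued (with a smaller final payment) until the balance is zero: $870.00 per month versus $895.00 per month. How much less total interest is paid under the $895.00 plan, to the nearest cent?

$456.21

Monthly rate r = 27.4%/12 = 2.28333% = 0.0228333.
At $870.00/mo: n = ⌈−ln(1 − rB₀/P)/ln(1+r)⌉ = 36 payments (last $591.00); total interest = total paid − $21,075.00 = $9,966.00.
At $895.00/mo: 35 payments (last $154.79); total interest $9,509.79.
Interest saved = $9,966.00 − $9,509.79 = $456.21.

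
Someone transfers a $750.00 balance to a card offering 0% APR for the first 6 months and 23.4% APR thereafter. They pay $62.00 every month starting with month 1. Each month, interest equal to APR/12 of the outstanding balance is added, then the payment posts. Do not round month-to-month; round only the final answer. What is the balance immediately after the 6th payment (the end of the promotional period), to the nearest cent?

$378.00

Promo months 1–6 at r₀ = 0%/12 = 0; months 7+ at r₁ = 23.4%/12 = 0.0195.
After month 6 (no interest yet): B = $750.00 − 6·$62.00 = $378.00.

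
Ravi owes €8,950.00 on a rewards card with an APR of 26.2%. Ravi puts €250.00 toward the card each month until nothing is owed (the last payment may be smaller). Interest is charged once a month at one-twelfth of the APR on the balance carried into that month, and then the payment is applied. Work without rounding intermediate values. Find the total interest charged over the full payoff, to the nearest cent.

Monthly rate r = 26.2%/12 = 2.18333% = 0.0218333.
Payoff takes n = ⌈−ln(1 − rB₀/P)/ln(1+r)⌉ = ⌈70.449⌉ = 71 payments; the last is €112.85.
Total paid = 70·€250.00 + €112.85 = €17,612.85.
Total interest = total paid − principal = €17,612.85 − €8,950.00 = €8,662.85.

€8,662.85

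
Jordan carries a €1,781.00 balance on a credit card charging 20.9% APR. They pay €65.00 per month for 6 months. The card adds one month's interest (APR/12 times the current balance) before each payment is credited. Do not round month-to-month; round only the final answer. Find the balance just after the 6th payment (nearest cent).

€1,568.03

Monthly rate r = 20.9%/12 = 1.74167% = 0.0174167.
Each month: B ← B·(1+r) − €65.00.
Month 1: interest €31.02; balance after payment €1,747.02.
Month 2: interest €30.43; balance after payment €1,712.45.
Month 3: interest €29.83; balance after payment €1,677.27.
Month 4: interest €29.21; balance after payment €1,641.48.
Month 5: interest €28.59; balance after payment €1,605.07.
Month 6: interest €27.96; balance after payment €1,568.03.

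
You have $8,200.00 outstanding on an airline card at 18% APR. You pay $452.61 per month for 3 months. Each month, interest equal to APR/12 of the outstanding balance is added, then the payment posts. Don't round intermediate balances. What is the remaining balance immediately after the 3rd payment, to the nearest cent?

$7,196.26

Monthly rate r = 18%/12 = 1.5% = 0.015.
Each month: B ← B·(1+r) − $452.61.
Month 1: interest $123.00; balance after payment $7,870.39.
Month 2: interest $118.06; balance after payment $7,535.84.
Month 3: interest $113.04; balance after payment $7,196.26.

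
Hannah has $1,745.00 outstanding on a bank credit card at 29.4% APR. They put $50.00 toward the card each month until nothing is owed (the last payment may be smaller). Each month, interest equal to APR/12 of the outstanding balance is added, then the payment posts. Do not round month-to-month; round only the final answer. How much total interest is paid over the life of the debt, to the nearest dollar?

$2,245

Monthly rate r = 29.4%/12 = 2.45% = 0.0245.
Payoff takes n = ⌈−ln(1 − rB₀/P)/ln(1+r)⌉ = ⌈79.793⌉ = 80 payments; the last is $39.75.
Total paid = 79·$50.00 + $39.75 = $3,989.75.
Total interest = total paid − principal = $3,989.75 − $1,745.00 = $2,244.75.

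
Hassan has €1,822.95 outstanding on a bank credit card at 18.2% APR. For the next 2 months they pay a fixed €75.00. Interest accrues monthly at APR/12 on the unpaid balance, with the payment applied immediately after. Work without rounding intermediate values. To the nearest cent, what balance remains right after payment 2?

Monthly rate r = 18.2%/12 = 1.51667% = 0.0151667.
Each month: B ← B·(1+r) − €75.00.
Month 1: interest €27.65; balance after payment €1,775.60.
Month 2: interest €26.93; balance after payment €1,727.53.

€1,727.53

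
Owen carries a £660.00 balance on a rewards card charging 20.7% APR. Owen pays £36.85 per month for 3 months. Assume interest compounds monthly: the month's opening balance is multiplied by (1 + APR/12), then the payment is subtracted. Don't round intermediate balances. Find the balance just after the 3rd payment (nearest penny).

£582.28

Monthly rate r = 20.7%/12 = 1.725% = 0.01725.
Each month: B ← B·(1+r) − £36.85.
Month 1: interest £11.38; balance after payment £634.53.
Month 2: interest £10.95; balance after payment £608.63.
Month 3: interest £10.50; balance after payment £582.28.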